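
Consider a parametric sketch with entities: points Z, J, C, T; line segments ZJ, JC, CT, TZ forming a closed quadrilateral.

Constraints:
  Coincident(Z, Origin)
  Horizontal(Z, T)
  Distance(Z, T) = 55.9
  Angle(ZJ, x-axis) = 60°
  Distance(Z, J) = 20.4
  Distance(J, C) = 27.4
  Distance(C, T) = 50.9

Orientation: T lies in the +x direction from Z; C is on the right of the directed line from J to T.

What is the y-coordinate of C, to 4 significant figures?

-9.389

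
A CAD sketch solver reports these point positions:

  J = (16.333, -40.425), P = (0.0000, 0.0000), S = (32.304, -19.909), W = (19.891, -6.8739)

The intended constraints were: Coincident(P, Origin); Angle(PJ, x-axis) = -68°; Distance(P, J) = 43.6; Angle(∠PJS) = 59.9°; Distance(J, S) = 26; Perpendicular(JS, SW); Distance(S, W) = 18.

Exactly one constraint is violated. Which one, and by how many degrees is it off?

Perpendicular(JS, SW) — off by 8.50°.

P = (0.00, 0.00) ✓; PJ at -68.00° ✓; |PJ| = 43.60 ✓; ∠PJS = 59.90° ✓; |JS| = 26.00 ✓; ∠(JS, SW) = 81.50° ✗; |SW| = 18.00 ✓.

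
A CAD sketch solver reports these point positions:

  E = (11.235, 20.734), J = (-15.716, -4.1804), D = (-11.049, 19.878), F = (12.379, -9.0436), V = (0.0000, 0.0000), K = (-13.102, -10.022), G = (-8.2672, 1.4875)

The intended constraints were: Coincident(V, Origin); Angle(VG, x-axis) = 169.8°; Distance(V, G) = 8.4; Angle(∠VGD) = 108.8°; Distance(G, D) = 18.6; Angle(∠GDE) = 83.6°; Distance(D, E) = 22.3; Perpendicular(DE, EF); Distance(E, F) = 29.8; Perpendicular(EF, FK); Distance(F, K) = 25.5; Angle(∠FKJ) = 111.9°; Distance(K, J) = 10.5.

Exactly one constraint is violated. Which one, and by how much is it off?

Distance(K, J) = 10.5 — off by 4.10.

V = (0.00, 0.00) ✓; VG at 169.8° ✓; |VG| = 8.400 ✓; ∠VGD = 108.8° ✓; |GD| = 18.60 ✓; ∠GDE = 83.60° ✓; |DE| = 22.30 ✓; ∠(DE, EF) = 90.00° ✓; |EF| = 29.80 ✓; ∠(EF, FK) = 90.00° ✓; |FK| = 25.50 ✓; ∠FKJ = 111.9° ✓; |KJ| = 6.400 ✗.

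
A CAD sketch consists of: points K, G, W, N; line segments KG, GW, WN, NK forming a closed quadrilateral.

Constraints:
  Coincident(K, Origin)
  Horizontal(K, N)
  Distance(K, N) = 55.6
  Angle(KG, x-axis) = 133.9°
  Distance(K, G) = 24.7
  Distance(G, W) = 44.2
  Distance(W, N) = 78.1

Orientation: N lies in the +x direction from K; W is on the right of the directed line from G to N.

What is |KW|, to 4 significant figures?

31.89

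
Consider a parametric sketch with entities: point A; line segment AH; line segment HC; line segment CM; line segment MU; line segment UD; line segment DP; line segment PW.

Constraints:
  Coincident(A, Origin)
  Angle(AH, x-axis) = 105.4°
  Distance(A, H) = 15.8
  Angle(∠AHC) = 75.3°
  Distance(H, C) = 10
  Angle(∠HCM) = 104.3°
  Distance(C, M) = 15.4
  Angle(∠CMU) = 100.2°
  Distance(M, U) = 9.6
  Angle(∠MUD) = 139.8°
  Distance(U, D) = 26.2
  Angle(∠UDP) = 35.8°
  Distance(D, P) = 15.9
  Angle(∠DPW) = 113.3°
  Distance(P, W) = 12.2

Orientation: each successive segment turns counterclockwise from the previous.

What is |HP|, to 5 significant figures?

8.2219

∠MUD = 139.8° gives UD at 45.800° from the x-axis; with |UD| = 26.2, D = (19.166, 15.119). ∠UDP = 35.8° gives DP at -170.00° from the x-axis; with |DP| = 15.9, P = (3.5073, 12.358). Then |HP| = |P − H| = 8.2219.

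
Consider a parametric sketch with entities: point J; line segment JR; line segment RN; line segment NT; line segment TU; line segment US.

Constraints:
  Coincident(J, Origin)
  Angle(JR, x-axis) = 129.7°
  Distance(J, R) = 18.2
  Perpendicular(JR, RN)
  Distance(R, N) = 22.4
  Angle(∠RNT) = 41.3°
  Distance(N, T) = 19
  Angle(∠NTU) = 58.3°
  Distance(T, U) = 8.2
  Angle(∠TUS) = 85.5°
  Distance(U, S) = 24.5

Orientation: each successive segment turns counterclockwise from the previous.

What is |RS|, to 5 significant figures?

31.245

J is at the origin; JR runs at 129.7° with length 18.2, so R = (-11.626, 14.003). The perpendicularity gives RN at right angles to JR, so RN runs at -140.30°; with |RN| = 22.4, N = (-28.860, -0.30533). ∠RNT = 41.3° gives NT at -1.6000° from the x-axis; with |NT| = 19.0, T = (-9.8675, -0.83584). ∠NTU = 58.3° gives TU at 120.10° from the x-axis; with |TU| = 8.2, U = (-13.980, 6.2584). ∠TUS = 85.5° gives US at -145.40° from the x-axis; with |US| = 24.5, S = (-34.147, -7.6538). Then |RS| = |S − R| = 31.245.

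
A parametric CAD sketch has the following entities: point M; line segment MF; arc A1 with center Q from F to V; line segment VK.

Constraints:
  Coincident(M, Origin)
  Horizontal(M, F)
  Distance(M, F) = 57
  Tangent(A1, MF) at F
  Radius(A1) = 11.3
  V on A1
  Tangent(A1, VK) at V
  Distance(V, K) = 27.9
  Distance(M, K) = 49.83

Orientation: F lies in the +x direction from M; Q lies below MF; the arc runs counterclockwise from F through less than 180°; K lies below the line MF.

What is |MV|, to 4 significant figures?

46.98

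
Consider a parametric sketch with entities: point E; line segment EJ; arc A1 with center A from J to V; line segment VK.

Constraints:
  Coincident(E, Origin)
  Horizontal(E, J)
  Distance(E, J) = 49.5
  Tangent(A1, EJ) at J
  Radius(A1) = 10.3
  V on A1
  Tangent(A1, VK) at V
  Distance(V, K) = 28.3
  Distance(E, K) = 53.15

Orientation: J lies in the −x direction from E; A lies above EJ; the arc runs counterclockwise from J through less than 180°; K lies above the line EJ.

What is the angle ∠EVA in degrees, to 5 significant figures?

170.09°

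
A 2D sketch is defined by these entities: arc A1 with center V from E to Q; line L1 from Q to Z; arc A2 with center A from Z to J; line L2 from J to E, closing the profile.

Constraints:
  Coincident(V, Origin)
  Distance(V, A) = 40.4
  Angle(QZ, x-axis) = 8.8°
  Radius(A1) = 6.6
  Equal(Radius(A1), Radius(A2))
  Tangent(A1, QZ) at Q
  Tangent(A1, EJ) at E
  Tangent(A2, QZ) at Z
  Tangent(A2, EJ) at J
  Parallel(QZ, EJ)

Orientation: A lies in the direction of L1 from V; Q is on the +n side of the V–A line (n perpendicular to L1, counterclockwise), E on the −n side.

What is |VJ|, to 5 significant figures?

40.936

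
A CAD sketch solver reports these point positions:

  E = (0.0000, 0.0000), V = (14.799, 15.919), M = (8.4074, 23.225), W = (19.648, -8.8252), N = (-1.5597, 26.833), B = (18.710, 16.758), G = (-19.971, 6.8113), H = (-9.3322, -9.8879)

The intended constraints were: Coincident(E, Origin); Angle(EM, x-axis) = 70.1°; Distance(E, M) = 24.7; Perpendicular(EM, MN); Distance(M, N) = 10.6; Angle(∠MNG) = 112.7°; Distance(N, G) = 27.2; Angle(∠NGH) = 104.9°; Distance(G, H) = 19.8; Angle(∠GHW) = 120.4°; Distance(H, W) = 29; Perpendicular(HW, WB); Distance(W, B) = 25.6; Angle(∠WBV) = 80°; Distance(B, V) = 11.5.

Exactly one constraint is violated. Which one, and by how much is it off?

Distance(B, V) = 11.5 — off by 7.50.

E = (0.00, 0.00) ✓; EM at 70.10° ✓; |EM| = 24.70 ✓; ∠(EM, MN) = 90.00° ✓; |MN| = 10.60 ✓; ∠MNG = 112.7° ✓; |NG| = 27.20 ✓; ∠NGH = 104.9° ✓; |GH| = 19.80 ✓; ∠GHW = 120.4° ✓; |HW| = 29.00 ✓; ∠(HW, WB) = 90.00° ✓; |WB| = 25.60 ✓; ∠WBV = 79.99° ✓; |BV| = 4.000 ✗.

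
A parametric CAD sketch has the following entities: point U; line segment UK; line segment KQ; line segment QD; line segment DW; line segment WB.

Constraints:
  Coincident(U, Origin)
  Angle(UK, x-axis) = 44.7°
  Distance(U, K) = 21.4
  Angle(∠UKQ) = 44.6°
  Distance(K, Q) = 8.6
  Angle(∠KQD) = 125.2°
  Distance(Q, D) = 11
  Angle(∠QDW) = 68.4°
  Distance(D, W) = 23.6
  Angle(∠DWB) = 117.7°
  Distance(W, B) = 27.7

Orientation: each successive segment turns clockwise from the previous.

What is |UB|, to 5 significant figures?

46.661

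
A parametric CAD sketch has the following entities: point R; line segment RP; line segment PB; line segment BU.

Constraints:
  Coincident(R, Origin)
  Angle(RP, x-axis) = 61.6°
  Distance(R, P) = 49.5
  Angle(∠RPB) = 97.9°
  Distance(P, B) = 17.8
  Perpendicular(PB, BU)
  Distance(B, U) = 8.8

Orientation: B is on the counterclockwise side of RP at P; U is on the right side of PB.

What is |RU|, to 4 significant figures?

62.85

R is at the origin; RP runs at 61.6° with length 49.5, so P = 49.5·(cos 61.6°, sin 61.6°) = (23.54, 43.54). ∠RPB = 97.9°, so PB runs at 61.6° + (180° − 97.9°) = 143.7° from the x-axis; with |PB| = 17.8, B = P + 17.8·(cos 143.7°, sin 143.7°) = (9.198, 54.08). PB ⟂ BU; with |BU| = 8.8 on the right of PB, U = B + 8.8·(0.5920, 0.8059) = (14.41, 61.17). Then |RU| = |U − R| = 62.85.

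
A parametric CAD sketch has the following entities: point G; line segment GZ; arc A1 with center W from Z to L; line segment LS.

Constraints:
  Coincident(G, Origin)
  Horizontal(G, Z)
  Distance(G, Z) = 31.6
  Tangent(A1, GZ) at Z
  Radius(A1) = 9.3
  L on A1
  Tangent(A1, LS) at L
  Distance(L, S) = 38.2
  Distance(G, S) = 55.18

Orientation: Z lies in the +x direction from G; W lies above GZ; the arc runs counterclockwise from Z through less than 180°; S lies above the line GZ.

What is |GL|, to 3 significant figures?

42.2

G is at the origin; G and Z share the same y with |GZ| = 31.6 and Z on the +x side, so Z = (31.6, 0.00). Tangency of A1 to GZ means the radius WZ is perpendicular to GZ, so W = Z + (0, 9.3) = (31.6, 9.30). Since WL ⟂ LS (tangency), |WS| = √(9.3² + 38.2²) = 39.3 regardless of where L sits on A1. So S lies on both circle(G, 55.18) and circle(W, 39.3); the above-GZ intersection is S = (26.7, 48.3). L is the foot of the tangent from S: L = (40.3, 12.6).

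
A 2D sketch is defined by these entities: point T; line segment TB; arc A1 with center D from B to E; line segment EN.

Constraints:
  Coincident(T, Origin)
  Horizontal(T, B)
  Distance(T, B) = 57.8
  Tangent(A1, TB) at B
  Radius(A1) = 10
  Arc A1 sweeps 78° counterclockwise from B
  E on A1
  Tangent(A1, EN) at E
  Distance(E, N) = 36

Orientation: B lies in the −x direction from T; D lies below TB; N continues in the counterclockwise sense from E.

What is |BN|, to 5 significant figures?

46.462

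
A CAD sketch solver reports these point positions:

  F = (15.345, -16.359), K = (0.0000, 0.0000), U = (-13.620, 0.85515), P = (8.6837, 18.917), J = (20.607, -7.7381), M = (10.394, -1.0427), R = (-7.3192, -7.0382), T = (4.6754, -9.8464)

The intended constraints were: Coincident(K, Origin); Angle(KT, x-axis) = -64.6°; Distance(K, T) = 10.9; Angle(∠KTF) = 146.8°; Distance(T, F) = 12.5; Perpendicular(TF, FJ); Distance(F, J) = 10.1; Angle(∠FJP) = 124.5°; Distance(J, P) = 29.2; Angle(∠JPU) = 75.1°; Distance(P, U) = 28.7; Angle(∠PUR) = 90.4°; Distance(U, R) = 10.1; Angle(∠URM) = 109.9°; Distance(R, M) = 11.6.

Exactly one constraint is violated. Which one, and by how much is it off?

Distance(R, M) = 11.6 — off by 7.10.

K = (0.00, 0.00) ✓; KT at -64.60° ✓; |KT| = 10.90 ✓; ∠KTF = 146.8° ✓; |TF| = 12.50 ✓; ∠(TF, FJ) = 90.00° ✓; |FJ| = 10.10 ✓; ∠FJP = 124.5° ✓; |JP| = 29.20 ✓; ∠JPU = 75.10° ✓; |PU| = 28.70 ✓; ∠PUR = 90.40° ✓; |UR| = 10.10 ✓; ∠URM = 109.9° ✓; |RM| = 18.70 ✗.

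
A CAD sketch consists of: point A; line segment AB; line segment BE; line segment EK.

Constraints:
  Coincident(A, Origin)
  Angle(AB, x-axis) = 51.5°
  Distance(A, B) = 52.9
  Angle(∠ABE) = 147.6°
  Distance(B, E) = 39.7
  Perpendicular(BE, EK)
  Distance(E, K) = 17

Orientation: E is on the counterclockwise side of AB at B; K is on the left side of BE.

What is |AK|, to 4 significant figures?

85.12

A is at the origin; AB runs at 51.5° with length 52.9, so B = 52.9·(cos 51.5°, sin 51.5°) = (32.93, 41.40). ∠ABE = 147.6°, so BE runs at 51.5° + (180° − 147.6°) = 83.90° from the x-axis; with |BE| = 39.7, E = B + 39.7·(cos 83.90°, sin 83.90°) = (37.15, 80.88). The perpendicularity gives EK at right angles to BE; with |EK| = 17.0 on the left of BE, K = E + 17.0·(-0.9943, 0.1063) = (20.25, 82.68). Then |AK| = |K − A| = 85.12.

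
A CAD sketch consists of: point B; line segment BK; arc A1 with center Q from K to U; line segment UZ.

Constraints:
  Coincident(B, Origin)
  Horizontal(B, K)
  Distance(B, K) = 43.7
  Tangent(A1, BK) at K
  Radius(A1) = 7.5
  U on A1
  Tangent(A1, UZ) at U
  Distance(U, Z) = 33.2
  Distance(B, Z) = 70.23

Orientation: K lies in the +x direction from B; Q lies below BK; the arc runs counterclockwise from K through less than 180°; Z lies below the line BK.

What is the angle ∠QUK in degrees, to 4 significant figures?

25.11°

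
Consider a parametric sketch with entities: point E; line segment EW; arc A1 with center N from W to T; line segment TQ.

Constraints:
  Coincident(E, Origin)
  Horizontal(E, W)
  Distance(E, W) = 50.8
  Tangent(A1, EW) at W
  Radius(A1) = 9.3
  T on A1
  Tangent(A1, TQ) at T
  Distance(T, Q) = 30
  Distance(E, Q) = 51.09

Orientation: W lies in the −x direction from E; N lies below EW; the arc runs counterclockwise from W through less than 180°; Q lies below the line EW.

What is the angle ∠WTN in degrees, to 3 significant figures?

21.8°

Checks: ∠(NW, WE) = 90.00° ✓; |NT| = 9.300 ✓; ∠(NT, TQ) = 90.00° ✓; |TQ| = 30.00 ✓; |EQ| = 51.09 ✓.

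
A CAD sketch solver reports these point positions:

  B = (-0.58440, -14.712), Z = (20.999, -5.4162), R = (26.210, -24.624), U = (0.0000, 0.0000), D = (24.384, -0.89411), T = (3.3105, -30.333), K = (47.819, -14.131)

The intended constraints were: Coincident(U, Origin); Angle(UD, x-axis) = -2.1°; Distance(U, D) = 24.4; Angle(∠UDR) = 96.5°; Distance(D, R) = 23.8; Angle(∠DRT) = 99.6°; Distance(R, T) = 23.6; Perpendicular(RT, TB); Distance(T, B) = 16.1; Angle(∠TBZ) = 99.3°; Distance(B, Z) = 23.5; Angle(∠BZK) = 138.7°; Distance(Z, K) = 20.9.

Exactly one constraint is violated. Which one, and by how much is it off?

Distance(Z, K) = 20.9 — off by 7.30.

U = (0.00, 0.00) ✓; UD at -2.100° ✓; |UD| = 24.40 ✓; ∠UDR = 96.50° ✓; |DR| = 23.80 ✓; ∠DRT = 99.60° ✓; |RT| = 23.60 ✓; ∠(RT, TB) = 90.00° ✓; |TB| = 16.10 ✓; ∠TBZ = 99.30° ✓; |BZ| = 23.50 ✓; ∠BZK = 138.7° ✓; |ZK| = 28.20 ✗.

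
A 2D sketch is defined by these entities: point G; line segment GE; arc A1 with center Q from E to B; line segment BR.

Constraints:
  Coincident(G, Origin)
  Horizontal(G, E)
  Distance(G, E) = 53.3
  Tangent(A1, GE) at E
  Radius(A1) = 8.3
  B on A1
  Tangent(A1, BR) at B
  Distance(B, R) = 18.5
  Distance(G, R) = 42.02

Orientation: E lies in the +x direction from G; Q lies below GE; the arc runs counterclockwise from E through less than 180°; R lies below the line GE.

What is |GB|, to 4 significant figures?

46.30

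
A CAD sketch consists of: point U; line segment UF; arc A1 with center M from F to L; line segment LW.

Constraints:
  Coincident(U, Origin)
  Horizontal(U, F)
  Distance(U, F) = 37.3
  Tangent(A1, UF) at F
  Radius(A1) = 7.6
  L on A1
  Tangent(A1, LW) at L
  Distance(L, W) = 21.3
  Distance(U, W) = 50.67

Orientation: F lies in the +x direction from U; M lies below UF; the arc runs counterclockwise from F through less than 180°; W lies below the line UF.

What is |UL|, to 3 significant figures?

32.6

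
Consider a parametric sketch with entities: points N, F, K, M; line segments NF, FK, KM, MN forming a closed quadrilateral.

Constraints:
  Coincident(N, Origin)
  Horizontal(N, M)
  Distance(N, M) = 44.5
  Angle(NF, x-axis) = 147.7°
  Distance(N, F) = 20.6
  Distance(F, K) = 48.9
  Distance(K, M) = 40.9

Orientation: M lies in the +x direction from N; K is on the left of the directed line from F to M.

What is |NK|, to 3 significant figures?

43.5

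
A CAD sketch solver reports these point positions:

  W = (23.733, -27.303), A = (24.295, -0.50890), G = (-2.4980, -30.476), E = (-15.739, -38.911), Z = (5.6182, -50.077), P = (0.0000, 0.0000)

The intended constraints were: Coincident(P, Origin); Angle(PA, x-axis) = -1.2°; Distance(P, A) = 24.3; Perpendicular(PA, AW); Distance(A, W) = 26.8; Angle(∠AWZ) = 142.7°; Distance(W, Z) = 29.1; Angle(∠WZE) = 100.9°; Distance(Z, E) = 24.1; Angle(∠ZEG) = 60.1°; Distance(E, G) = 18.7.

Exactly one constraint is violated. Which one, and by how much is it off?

Distance(E, G) = 18.7 — off by 3.00.

P = (0.00, 0.00) ✓; PA at -1.200° ✓; |PA| = 24.30 ✓; ∠(PA, AW) = 90.00° ✓; |AW| = 26.80 ✓; ∠AWZ = 142.7° ✓; |WZ| = 29.10 ✓; ∠WZE = 100.9° ✓; |ZE| = 24.10 ✓; ∠ZEG = 60.10° ✓; |EG| = 15.70 ✗.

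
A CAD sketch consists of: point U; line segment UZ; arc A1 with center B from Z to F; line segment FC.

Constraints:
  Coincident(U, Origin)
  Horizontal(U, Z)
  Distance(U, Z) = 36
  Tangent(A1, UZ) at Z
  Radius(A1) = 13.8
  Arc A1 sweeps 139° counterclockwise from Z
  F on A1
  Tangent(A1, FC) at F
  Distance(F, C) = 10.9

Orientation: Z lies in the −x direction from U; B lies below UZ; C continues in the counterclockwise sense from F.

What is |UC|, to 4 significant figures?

48.37

U is at the origin; UZ is horizontal with |UZ| = 36.0 and Z on the −x side, so Z = (-36.00, 0.000). Since A1 is tangent to UZ there, BZ ⟂ UZ, so B = Z + (0, -13.8) = (-36.00, -13.80). On A1, Z sits at bearing 90° from B; a 139° counterclockwise sweep puts F at bearing 229°, so F = B + 13.8·(cos 229°, sin 229°) = (-45.05, -24.21). Tangency of A1 to FC means the radius BF is perpendicular to FC, so FC runs along (−sin 229°, cos 229°); with |FC| = 10.9, C = (-36.83, -31.37). Then |UC| = |C − U| = 48.37.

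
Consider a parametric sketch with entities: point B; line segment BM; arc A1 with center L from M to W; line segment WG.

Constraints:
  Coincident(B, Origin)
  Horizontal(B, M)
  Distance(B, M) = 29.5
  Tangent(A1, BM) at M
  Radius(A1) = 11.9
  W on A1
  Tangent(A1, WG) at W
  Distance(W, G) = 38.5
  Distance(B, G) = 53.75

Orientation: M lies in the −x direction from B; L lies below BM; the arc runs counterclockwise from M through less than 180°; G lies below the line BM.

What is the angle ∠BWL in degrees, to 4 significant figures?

8.380°

Checks: |LW| = 11.90 ✓; ∠(LW, WG) = 90.00° ✓; |WG| = 38.50 ✓; |BG| = 53.75 ✓.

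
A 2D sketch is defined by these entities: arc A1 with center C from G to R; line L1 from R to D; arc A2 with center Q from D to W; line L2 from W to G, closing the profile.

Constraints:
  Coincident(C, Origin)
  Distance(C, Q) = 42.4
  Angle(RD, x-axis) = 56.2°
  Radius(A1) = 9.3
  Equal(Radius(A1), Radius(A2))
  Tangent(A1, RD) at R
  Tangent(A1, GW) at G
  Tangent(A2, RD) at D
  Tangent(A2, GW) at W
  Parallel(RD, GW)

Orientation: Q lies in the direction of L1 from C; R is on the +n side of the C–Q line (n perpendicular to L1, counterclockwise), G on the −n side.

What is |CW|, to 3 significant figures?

43.4

The slot axis is L1's direction at 56.2°, so u = (cos 56.2°, sin 56.2°) = (0.556, 0.831) and n = (−sin 56.2°, cos 56.2°) = (-0.831, 0.556). C is at the origin and Q lies 42.4 along u from C, so Q = 42.4·u = (23.6, 35.2). Tangency of A1 to both parallel lines with radius 9.3 puts R and G at C ± 9.3·n: R = (-7.73, 5.17), G = (7.73, -5.17). Equal radii place D and W the same way about Q: D = Q + 9.3·n = (15.9, 40.4), W = Q − 9.3·n = (31.3, 30.1). Then |CW| = |W − C| = 43.4.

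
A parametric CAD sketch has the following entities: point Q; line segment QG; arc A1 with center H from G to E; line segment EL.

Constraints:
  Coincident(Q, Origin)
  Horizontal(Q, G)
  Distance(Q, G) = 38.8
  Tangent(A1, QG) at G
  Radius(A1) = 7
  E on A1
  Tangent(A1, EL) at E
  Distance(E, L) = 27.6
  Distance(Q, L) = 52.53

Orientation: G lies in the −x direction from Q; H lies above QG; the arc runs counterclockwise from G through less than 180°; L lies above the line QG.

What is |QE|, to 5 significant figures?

33.174

Checks: |HE| = 7.000 ✓; ∠(HE, EL) = 90.00° ✓; |EL| = 27.60 ✓; |QL| = 52.53 ✓.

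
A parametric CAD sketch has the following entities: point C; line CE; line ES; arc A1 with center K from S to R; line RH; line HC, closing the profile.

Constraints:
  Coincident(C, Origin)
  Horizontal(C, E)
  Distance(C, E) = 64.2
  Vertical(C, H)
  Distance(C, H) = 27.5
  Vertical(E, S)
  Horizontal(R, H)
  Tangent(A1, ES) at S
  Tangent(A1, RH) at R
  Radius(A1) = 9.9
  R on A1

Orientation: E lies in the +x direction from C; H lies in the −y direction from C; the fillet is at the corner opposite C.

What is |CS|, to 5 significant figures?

66.569

C is at the origin; C and E share the same y with |CE| = 64.2 and E on the +x side, so E = (64.200, 0.0000). C and H share the same x with |CH| = 27.5 and H on the −y side, so H = (0.0000, -27.500). The virtual corner opposite C is at (64.200, -27.500). Since A1 is tangent to ES there, KS ⟂ ES and tangency of A1 to RH means the radius KR is perpendicular to RH, with radius 9.9, so the center K sits 9.9 in from both sides at K = (54.300, -17.600). That places the tangent points at S = (64.200, -17.600) on ES and R = (54.300, -27.500) on RH. Then |CS| = |S − C| = 66.569.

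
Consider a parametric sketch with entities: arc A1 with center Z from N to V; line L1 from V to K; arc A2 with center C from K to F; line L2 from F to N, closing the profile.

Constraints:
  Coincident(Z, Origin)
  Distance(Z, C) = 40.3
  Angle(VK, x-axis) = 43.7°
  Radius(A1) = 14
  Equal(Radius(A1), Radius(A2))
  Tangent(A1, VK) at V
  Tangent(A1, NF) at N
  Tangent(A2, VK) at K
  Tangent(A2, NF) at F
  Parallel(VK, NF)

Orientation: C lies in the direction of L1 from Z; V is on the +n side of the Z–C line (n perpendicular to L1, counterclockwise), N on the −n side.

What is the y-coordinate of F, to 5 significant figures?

17.721

The slot axis is L1's direction at 43.7°, so u = (cos 43.7°, sin 43.7°) = (0.72297, 0.69088) and n = (−sin 43.7°, cos 43.7°) = (-0.69088, 0.72297). Z is at the origin and C lies 40.3 along u from Z, so C = 40.3·u = (29.136, 27.843). Tangency of A1 to both parallel lines with radius 14.0 puts V and N at Z ± 14.0·n: V = (-9.6724, 10.122), N = (9.6724, -10.122). Equal radii place K and F the same way about C: K = C + 14.0·n = (19.463, 37.964), F = C − 14.0·n = (38.808, 17.721). So F.y = 17.721.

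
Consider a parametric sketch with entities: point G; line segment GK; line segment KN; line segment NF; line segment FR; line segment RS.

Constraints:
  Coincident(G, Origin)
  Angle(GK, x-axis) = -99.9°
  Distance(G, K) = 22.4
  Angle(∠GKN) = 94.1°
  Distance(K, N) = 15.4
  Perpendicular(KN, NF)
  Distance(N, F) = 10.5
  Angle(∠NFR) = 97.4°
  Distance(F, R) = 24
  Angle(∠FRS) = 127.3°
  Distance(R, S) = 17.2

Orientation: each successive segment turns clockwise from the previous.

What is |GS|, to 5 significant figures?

28.234

∠NFR = 97.4° gives FR at 1.6000° from the x-axis; with |FR| = 24.0, R = (5.8794, -9.3938). ∠FRS = 127.3° gives RS at -51.100° from the x-axis; with |RS| = 17.2, S = (16.680, -22.780). Then |GS| = |S − G| = 28.234.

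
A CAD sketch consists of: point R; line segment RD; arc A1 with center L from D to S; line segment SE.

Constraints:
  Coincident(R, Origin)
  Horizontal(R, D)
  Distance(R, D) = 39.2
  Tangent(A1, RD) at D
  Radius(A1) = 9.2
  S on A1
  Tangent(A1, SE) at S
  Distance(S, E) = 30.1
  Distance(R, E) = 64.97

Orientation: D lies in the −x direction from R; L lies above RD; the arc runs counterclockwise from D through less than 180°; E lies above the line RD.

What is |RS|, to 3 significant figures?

36.0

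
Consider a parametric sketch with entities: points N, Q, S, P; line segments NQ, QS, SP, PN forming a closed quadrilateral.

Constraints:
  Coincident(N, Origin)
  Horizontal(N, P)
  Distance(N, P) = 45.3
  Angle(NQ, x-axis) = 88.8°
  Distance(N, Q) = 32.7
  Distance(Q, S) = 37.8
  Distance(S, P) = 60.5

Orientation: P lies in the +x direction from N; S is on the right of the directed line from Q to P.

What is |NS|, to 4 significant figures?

15.26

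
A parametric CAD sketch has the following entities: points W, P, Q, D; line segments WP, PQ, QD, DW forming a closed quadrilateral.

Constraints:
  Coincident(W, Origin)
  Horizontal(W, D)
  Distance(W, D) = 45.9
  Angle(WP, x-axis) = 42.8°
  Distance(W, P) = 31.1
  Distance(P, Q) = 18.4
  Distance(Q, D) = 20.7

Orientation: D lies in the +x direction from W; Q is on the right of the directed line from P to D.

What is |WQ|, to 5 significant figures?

25.573

Checks: |PQ| = 18.40 ✓; |QD| = 20.70 ✓.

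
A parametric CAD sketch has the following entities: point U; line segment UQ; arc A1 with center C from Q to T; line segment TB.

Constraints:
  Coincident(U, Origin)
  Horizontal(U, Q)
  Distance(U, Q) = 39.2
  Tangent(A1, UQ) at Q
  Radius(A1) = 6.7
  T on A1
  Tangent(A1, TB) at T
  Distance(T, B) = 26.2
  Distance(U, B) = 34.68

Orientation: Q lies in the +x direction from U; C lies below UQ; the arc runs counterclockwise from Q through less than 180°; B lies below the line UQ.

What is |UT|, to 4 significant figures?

33.41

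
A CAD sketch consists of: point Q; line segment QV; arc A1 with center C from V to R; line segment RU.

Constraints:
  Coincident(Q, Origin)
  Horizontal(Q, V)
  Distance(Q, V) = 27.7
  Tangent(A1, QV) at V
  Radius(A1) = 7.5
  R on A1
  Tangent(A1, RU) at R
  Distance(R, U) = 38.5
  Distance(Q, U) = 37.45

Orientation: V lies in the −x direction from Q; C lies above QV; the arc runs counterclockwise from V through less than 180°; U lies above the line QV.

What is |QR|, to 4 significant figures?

21.51

Checks: |CV| = 7.500 ✓; |CR| = 7.500 ✓; ∠(CR, RU) = 90.00° ✓; |RU| = 38.50 ✓; |QU| = 37.45 ✓.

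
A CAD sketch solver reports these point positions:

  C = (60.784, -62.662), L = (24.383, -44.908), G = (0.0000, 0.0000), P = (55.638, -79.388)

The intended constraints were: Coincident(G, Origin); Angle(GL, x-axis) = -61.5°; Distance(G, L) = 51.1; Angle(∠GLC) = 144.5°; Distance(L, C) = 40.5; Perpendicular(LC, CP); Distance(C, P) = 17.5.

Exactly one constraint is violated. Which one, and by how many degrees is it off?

Perpendicular(LC, CP) — off by 8.90°.

G = (0.00, 0.00) ✓; GL at -61.50° ✓; |GL| = 51.10 ✓; ∠GLC = 144.5° ✓; |LC| = 40.50 ✓; ∠(LC, CP) = 81.10° ✗; |CP| = 17.50 ✓.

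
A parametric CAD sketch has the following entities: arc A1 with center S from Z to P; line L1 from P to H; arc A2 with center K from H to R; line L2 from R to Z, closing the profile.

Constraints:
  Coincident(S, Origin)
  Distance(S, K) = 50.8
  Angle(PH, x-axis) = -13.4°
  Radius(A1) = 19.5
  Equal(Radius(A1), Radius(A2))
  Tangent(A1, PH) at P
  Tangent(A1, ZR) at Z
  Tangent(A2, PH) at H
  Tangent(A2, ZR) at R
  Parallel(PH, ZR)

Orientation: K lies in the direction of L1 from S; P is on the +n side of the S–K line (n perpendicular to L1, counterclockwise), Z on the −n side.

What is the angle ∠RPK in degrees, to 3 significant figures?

16.5°

The slot axis is L1's direction at -13.4°, so u = (cos -13.4°, sin -13.4°) = (0.973, -0.232) and n = (−sin -13.4°, cos -13.4°) = (0.232, 0.973). S is at the origin and K lies 50.8 along u from S, so K = 50.8·u = (49.4, -11.8). Tangency of A1 to both parallel lines with radius 19.5 puts P and Z at S ± 19.5·n: P = (4.52, 19.0), Z = (-4.52, -19.0). Equal radii place H and R the same way about K: H = K + 19.5·n = (53.9, 7.20), R = K − 19.5·n = (44.9, -30.7). Then cos ∠RPK = PR·PK / (|PR||PK|), giving 16.5°.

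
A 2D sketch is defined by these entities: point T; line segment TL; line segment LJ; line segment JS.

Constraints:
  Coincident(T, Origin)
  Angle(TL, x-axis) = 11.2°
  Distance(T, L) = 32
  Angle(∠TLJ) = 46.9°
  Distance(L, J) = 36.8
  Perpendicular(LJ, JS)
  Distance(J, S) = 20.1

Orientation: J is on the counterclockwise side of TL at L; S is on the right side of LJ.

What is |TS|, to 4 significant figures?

45.96

∠TLJ = 46.9°, so LJ runs at 11.2° + (180° − 46.9°) = 144.3° from the x-axis; with |LJ| = 36.8, J = L + 36.8·(cos 144.3°, sin 144.3°) = (1.506, 27.69). LJ ⟂ JS; with |JS| = 20.1 on the right of LJ, S = J + 20.1·(0.5835, 0.8121) = (13.24, 44.01). Then |TS| = |S − T| = 45.96.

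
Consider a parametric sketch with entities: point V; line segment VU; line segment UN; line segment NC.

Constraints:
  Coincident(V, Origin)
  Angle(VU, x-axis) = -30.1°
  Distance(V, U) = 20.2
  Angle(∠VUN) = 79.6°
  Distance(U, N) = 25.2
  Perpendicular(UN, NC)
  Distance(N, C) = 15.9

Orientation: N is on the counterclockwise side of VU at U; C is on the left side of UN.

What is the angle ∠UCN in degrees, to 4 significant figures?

57.75°

∠VUN = 79.6°, so UN runs at -30.1° + (180° − 79.6°) = 70.30° from the x-axis; with |UN| = 25.2, N = U + 25.2·(cos 70.30°, sin 70.30°) = (25.97, 13.59). The perpendicularity gives NC at right angles to UN; with |NC| = 15.9 on the left of UN, C = N + 15.9·(-0.9415, 0.3371) = (11.00, 18.95). Then cos ∠UCN = CU·CN / (|CU||CN|), giving 57.75°.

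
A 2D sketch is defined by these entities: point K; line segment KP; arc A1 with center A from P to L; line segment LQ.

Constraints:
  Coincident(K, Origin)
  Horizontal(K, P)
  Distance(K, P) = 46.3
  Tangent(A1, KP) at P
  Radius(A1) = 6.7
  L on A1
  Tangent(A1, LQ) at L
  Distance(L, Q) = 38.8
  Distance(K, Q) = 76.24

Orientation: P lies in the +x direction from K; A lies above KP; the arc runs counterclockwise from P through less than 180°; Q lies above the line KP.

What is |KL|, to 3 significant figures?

53.0

Checks: |AL| = 6.700 ✓; ∠(AL, LQ) = 90.00° ✓; |LQ| = 38.80 ✓; |KQ| = 76.24 ✓.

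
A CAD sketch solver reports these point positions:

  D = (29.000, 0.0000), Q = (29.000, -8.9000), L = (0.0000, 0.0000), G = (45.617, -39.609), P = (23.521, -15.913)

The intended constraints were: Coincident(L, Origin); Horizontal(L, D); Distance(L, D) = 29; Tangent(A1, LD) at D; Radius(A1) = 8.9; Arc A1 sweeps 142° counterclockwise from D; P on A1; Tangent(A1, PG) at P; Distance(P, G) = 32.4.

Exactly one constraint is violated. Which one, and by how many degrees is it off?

Tangent(A1, PG) at P — off by 9.00°.

L = (0.00, 0.00) ✓; L.y = 0.00, D.y = 0.00 ✓; |LD| = 29.00 ✓; ∠(QD, DL) = 90.00° ✓; |QD| = 8.900 ✓; bearing(Q→P) − bearing(Q→D) = 142.0° ✓; |QP| = 8.900 ✓; ∠(QP, PG) = 99.00° ✗; |PG| = 32.40 ✓.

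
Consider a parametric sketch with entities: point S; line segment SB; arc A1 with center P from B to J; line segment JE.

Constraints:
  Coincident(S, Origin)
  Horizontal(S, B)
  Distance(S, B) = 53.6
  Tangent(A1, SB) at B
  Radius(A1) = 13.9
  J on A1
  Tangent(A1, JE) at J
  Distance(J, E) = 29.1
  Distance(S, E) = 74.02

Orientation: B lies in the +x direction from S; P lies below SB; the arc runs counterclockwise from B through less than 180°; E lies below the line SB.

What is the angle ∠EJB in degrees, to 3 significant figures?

118°

Checks: |PJ| = 13.90 ✓; ∠(PJ, JE) = 90.00° ✓; |JE| = 29.10 ✓; |SE| = 74.02 ✓.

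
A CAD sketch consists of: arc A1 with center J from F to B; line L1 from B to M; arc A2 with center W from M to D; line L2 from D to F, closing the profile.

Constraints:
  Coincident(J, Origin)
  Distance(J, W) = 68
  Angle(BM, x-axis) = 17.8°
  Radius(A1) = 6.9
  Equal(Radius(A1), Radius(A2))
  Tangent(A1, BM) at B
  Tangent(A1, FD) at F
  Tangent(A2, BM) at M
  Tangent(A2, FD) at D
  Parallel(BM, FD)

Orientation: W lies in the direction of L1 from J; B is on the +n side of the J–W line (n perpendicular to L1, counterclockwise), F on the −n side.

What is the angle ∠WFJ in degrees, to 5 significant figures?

84.206°

J is at the origin and W lies 68.0 along u from J, so W = 68.0·u = (64.745, 20.787). Tangency of A1 to both parallel lines with radius 6.9 puts B and F at J ± 6.9·n: B = (-2.1093, 6.5697), F = (2.1093, -6.5697). Then cos ∠WFJ = FW·FJ / (|FW||FJ|), giving 84.206°.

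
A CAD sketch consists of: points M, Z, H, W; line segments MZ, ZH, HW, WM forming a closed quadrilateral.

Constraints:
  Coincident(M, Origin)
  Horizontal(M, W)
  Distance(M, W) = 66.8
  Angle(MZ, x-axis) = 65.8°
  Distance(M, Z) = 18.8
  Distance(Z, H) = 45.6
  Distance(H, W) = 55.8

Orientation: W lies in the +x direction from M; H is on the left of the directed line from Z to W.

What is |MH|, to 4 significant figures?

63.48

M is at the origin; M and W share the same y with |MW| = 66.8 and W in +x, so W = (66.8, 0). MZ runs at 65.8° with |MZ| = 18.8, so Z = (7.707, 17.15). H is determined by |ZH| = 45.6 and |HW| = 55.8 together: it lies at the intersection of circle(Z, 45.6) and circle(W, 55.8). With |ZW| = 61.53, the foot of the radical line on ZW is 22.36 from Z and the perpendicular offset is √(45.6² − 22.36²) = 39.74. Taking the left-of-ZW solution: H = (40.26, 49.08).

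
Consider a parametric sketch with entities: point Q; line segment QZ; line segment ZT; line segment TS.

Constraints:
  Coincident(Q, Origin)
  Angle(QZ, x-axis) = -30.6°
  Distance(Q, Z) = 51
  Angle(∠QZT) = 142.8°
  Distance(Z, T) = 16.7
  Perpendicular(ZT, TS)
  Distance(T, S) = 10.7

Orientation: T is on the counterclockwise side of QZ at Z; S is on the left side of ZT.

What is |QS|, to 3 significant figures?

60.8

Q is at the origin; QZ runs at -30.6° with length 51.0, so Z = 51.0·(cos -30.6°, sin -30.6°) = (43.9, -26.0). ∠QZT = 142.8°, so ZT runs at -30.6° + (180° − 142.8°) = 6.60° from the x-axis; with |ZT| = 16.7, T = Z + 16.7·(cos 6.60°, sin 6.60°) = (60.5, -24.0). ZT is perpendicular to TS; with |TS| = 10.7 on the left of ZT, S = T + 10.7·(-0.115, 0.993) = (59.3, -13.4). Then |QS| = |S − Q| = 60.8.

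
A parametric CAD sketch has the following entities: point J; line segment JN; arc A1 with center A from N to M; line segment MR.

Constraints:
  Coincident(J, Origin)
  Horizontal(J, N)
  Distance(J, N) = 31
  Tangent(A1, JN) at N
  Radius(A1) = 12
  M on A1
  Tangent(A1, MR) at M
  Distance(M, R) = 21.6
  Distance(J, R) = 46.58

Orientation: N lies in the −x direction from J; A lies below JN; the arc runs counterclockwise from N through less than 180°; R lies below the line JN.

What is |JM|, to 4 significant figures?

45.01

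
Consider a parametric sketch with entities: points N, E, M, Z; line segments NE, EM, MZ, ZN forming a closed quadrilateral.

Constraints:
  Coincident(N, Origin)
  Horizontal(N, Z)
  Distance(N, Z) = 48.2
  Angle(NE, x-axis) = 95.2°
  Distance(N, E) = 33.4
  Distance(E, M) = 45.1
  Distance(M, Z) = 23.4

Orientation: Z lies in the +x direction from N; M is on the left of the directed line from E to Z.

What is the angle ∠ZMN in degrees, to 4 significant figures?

80.16°

N is at the origin; NZ is horizontal with |NZ| = 48.2 and Z in +x, so Z = (48.2, 0). NE runs at 95.2° with |NE| = 33.4, so E = (-3.027, 33.26). M is determined by |EM| = 45.1 and |MZ| = 23.4 together: it lies at the intersection of circle(E, 45.1) and circle(Z, 23.4). With |EZ| = 61.08, the foot of the radical line on EZ is 42.71 from E and the perpendicular offset is √(45.1² − 42.71²) = 14.49. Taking the left-of-EZ solution: M = (40.69, 22.16).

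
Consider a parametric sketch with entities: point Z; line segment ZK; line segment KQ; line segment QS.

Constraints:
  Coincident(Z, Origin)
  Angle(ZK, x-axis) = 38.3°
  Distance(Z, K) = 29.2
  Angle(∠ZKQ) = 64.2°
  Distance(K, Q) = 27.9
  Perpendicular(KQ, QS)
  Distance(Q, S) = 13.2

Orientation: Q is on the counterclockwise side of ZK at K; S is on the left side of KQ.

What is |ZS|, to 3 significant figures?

20.1

∠ZKQ = 64.2°, so KQ runs at 38.3° + (180° − 64.2°) = 154° from the x-axis; with |KQ| = 27.9, Q = K + 27.9·(cos 154°, sin 154°) = (-2.18, 30.3). KQ ⟂ QS; with |QS| = 13.2 on the left of KQ, S = Q + 13.2·(-0.437, -0.900) = (-7.95, 18.4). Then |ZS| = |S − Z| = 20.1.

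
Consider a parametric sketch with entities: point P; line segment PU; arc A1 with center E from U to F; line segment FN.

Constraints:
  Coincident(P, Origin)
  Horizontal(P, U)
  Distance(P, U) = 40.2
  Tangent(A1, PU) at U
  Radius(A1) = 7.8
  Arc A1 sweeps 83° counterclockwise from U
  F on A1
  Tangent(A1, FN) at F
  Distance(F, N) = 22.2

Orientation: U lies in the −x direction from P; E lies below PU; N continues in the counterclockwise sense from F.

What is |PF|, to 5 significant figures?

48.429

P is at the origin; PU is horizontal with |PU| = 40.2 and U on the −x side, so U = (-40.200, 0.0000). A1 meets PU tangentially, so EU is at right angles to PU, so E = U + (0, -7.8) = (-40.200, -7.8000). On A1, U sits at bearing 90° from E; an 83° counterclockwise sweep puts F at bearing 173°, so F = E + 7.8·(cos 173°, sin 173°) = (-47.942, -6.8494). Then |PF| = |F − P| = 48.429.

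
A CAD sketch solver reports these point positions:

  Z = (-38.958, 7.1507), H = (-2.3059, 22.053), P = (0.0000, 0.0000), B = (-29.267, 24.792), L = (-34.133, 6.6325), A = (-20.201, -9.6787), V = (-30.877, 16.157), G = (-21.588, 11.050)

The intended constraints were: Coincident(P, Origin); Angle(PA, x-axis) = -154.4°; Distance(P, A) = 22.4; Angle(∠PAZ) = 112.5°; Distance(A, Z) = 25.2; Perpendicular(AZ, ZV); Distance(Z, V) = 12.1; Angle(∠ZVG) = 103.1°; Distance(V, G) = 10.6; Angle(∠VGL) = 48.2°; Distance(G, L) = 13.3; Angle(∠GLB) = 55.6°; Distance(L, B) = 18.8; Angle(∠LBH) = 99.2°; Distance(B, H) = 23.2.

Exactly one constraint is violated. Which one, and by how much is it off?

Distance(B, H) = 23.2 — off by 3.90.

P = (0.00, 0.00) ✓; PA at -154.4° ✓; |PA| = 22.40 ✓; ∠PAZ = 112.5° ✓; |AZ| = 25.20 ✓; ∠(AZ, ZV) = 90.00° ✓; |ZV| = 12.10 ✓; ∠ZVG = 103.1° ✓; |VG| = 10.60 ✓; ∠VGL = 48.20° ✓; |GL| = 13.30 ✓; ∠GLB = 55.60° ✓; |LB| = 18.80 ✓; ∠LBH = 99.20° ✓; |BH| = 27.10 ✗.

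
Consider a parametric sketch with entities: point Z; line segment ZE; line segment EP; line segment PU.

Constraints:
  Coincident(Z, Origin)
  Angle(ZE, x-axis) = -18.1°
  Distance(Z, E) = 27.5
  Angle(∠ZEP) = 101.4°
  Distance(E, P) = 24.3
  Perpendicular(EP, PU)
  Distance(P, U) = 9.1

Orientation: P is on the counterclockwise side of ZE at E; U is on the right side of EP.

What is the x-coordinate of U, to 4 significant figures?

46.03

∠ZEP = 101.4°, so EP runs at -18.1° + (180° − 101.4°) = 60.50° from the x-axis; with |EP| = 24.3, P = E + 24.3·(cos 60.50°, sin 60.50°) = (38.11, 12.61). EP is perpendicular to PU; with |PU| = 9.1 on the right of EP, U = P + 9.1·(0.8704, -0.4924) = (46.03, 8.125). So U.x = 46.03.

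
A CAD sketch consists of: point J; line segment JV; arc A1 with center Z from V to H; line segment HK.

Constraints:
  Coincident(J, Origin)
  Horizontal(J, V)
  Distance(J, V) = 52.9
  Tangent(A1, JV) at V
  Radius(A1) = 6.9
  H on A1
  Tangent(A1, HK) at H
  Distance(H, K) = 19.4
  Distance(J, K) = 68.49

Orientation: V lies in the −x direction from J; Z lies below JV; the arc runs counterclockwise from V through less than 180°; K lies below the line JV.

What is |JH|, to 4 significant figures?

59.85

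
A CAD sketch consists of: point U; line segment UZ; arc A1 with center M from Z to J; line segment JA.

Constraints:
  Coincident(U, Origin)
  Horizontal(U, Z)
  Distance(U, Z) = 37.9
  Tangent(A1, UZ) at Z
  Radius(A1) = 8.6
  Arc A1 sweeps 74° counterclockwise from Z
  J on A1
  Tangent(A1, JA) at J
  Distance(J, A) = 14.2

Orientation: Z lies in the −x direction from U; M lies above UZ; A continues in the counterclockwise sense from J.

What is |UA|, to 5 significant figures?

32.506

On A1, Z sits at bearing -90° from M; a 74° counterclockwise sweep puts J at bearing -16°, so J = M + 8.6·(cos -16°, sin -16°) = (-29.633, 6.2295). The tangent condition forces MJ to be normal to JA, so JA runs along (−sin -16°, cos -16°); with |JA| = 14.2, A = (-25.719, 19.879). Then |UA| = |A − U| = 32.506.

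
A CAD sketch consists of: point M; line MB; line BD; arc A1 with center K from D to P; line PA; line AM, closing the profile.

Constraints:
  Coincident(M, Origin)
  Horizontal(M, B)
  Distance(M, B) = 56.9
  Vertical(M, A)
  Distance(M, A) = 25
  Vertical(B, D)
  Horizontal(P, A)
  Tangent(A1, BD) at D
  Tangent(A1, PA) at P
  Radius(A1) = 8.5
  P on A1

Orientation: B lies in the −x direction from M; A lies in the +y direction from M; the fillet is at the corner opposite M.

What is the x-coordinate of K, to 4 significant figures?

-48.40

M is at the origin; M and B share the same y with |MB| = 56.9 and B on the −x side, so B = (-56.90, 0.000). M and A share the same x with |MA| = 25.0 and A on the +y side, so A = (0.000, 25.00). The virtual corner opposite M is at (-56.90, 25.00). Tangency of A1 to BD means the radius KD is perpendicular to BD and tangency of A1 to PA means the radius KP is perpendicular to PA, with radius 8.5, so the center K sits 8.5 in from both sides at K = (-48.40, 16.50). So K.x = -48.40.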